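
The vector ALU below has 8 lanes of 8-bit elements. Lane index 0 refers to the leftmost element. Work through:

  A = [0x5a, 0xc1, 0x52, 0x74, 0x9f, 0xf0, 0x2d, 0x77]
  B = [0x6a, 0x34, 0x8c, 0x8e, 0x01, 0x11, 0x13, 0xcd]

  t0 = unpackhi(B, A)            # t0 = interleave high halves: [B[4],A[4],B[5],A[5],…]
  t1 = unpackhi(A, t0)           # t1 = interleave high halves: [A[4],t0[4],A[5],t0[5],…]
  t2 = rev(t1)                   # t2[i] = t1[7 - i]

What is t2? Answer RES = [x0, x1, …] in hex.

RES = [ 0x77  0x77  0xcd  0x2d  0x2d  0xf0  0x13  0x9f ]

  t0: 01 9f 11 f0 13 2d cd 77
  t1: 9f 13 f0 2d 2d cd 77 77
  t2: 77 77 cd 2d 2d f0 13 9f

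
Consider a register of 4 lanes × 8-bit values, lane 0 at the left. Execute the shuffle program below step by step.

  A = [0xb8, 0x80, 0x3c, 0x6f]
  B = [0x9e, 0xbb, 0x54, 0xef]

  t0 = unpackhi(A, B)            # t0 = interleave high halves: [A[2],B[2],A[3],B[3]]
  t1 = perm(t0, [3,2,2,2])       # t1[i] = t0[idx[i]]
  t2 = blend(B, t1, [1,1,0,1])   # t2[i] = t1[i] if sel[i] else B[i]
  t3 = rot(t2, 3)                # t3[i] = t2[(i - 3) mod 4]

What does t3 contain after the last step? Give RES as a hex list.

RES = [ 0x6f  0x54  0x6f  0xef ]

t0 = [0x3c, 0x54, 0x6f, 0xef]
t1 = [0xef, 0x6f, 0x6f, 0x6f]
t2 = [0xef, 0x6f, 0x54, 0x6f]
t3 = [0x6f, 0x54, 0x6f, 0xef]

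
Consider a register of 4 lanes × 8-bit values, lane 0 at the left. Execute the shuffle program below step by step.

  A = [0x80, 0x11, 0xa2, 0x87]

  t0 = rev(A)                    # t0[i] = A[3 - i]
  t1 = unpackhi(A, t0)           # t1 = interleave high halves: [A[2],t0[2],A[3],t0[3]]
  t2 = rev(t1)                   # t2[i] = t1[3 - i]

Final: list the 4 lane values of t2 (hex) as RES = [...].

RES = [ 0x80  0x87  0x11  0xa2 ]

→ t0 |87|a2|11|80|
→ t1 |a2|11|87|80|
→ t2 |80|87|11|a2|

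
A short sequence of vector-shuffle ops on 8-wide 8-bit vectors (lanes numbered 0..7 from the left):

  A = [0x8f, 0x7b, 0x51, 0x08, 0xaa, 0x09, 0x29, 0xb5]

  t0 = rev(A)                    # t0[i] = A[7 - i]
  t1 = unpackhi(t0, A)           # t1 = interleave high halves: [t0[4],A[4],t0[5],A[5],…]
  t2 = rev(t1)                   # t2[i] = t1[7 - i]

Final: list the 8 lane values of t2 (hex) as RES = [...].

RES = [ 0xb5  0x8f  0x29  0x7b  0x09  0x51  0xaa  0x08 ]

t0 = [0xb5, 0x29, 0x09, 0xaa, 0x08, 0x51, 0x7b, 0x8f]
t1 = [0x08, 0xaa, 0x51, 0x09, 0x7b, 0x29, 0x8f, 0xb5]
t2 = [0xb5, 0x8f, 0x29, 0x7b, 0x09, 0x51, 0xaa, 0x08]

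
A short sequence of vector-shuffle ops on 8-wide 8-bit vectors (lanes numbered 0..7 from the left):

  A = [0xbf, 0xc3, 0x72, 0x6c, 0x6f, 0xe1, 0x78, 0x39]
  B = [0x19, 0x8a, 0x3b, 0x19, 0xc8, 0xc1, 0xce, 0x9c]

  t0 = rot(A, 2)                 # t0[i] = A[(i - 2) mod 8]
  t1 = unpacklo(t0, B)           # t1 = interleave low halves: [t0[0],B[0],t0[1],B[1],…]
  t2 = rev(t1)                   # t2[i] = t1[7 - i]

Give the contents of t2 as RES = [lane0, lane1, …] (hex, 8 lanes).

  t0: 78 39 bf c3 72 6c 6f e1
  t1: 78 19 39 8a bf 3b c3 19
  t2: 19 c3 3b bf 8a 39 19 78

RES = [0x19, 0xc3, 0x3b, 0xbf, 0x8a, 0x39, 0x19, 0x78]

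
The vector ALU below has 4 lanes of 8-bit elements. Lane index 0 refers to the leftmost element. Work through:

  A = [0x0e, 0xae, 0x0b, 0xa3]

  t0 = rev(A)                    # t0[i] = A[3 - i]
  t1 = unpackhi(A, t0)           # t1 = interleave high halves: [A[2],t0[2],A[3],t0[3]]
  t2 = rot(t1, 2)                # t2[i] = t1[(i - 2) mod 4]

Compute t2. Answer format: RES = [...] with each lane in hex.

t0 = [0xa3, 0x0b, 0xae, 0x0e]
t1 = [0x0b, 0xae, 0xa3, 0x0e]
t2 = [0xa3, 0x0e, 0x0b, 0xae]

RES = [ 0xa3  0x0e  0x0b  0xae ]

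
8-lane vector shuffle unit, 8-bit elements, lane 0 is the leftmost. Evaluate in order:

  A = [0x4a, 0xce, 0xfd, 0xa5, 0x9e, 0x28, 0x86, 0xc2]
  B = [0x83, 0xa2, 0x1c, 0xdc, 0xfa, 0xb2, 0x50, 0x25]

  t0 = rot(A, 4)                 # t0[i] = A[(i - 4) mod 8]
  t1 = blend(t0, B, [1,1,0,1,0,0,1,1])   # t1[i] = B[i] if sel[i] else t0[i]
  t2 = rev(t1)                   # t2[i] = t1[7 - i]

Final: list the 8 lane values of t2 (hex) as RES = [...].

RES = [0x25, 0x50, 0xce, 0x4a, 0xdc, 0x86, 0xa2, 0x83]

t0 = [0x9e, 0x28, 0x86, 0xc2, 0x4a, 0xce, 0xfd, 0xa5]
t1 = [0x83, 0xa2, 0x86, 0xdc, 0x4a, 0xce, 0x50, 0x25]
t2 = [0x25, 0x50, 0xce, 0x4a, 0xdc, 0x86, 0xa2, 0x83]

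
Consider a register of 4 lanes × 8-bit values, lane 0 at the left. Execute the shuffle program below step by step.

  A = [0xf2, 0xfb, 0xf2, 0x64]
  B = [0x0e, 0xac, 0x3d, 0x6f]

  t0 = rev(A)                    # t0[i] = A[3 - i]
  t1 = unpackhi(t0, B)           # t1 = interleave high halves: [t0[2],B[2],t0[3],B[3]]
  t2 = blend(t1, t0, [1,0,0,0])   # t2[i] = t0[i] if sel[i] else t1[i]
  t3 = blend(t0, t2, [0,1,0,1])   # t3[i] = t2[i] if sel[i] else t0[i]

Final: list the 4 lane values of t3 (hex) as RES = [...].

  t0: 64 f2 fb f2
  t1: fb 3d f2 6f
  t2: 64 3d f2 6f
  t3: 64 3d fb 6f

RES = [ 0x64  0x3d  0xfb  0x6f ]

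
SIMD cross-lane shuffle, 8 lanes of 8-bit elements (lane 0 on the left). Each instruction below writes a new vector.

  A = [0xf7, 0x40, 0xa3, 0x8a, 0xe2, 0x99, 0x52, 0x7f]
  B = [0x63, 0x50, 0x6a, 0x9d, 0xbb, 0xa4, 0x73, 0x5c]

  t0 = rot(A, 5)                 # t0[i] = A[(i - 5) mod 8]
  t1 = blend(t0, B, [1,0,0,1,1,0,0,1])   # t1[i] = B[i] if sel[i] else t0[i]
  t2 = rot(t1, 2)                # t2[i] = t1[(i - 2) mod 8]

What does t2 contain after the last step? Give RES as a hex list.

RES = [ 0x40  0x5c  0x63  0xe2  0x99  0x9d  0xbb  0xf7 ]

  t0: 8a e2 99 52 7f f7 40 a3
  t1: 63 e2 99 9d bb f7 40 5c
  t2: 40 5c 63 e2 99 9d bb f7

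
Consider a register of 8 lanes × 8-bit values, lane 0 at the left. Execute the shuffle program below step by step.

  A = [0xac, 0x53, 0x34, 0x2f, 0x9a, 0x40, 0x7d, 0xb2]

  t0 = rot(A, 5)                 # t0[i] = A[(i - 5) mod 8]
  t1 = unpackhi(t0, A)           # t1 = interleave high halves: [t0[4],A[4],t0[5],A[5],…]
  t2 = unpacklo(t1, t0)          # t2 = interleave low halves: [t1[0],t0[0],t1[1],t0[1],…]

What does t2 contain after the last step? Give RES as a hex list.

t0 = [0x2f, 0x9a, 0x40, 0x7d, 0xb2, 0xac, 0x53, 0x34]
t1 = [0xb2, 0x9a, 0xac, 0x40, 0x53, 0x7d, 0x34, 0xb2]
t2 = [0xb2, 0x2f, 0x9a, 0x9a, 0xac, 0x40, 0x40, 0x7d]

RES = [0xb2, 0x2f, 0x9a, 0x9a, 0xac, 0x40, 0x40, 0x7d]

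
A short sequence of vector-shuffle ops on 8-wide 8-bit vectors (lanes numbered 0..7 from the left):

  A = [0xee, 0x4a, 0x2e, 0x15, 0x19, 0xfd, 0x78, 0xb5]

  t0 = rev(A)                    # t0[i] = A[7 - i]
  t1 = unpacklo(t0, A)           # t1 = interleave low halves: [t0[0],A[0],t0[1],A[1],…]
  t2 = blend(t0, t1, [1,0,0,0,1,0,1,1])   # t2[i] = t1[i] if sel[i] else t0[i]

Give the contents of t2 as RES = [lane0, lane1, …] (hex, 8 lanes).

RES = [0xb5, 0x78, 0xfd, 0x19, 0xfd, 0x2e, 0x19, 0x15]

t0 = [0xb5, 0x78, 0xfd, 0x19, 0x15, 0x2e, 0x4a, 0xee]
t1 = [0xb5, 0xee, 0x78, 0x4a, 0xfd, 0x2e, 0x19, 0x15]
t2 = [0xb5, 0x78, 0xfd, 0x19, 0xfd, 0x2e, 0x19, 0x15]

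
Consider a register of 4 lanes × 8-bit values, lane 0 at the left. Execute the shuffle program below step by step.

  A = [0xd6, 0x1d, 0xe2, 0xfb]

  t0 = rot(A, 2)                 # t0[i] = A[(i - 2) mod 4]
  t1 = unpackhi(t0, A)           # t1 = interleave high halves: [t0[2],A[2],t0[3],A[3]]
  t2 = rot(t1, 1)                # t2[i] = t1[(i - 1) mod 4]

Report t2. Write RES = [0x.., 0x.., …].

RES = [ 0xfb  0xd6  0xe2  0x1d ]

→ t0 |e2|fb|d6|1d|
→ t1 |d6|e2|1d|fb|
→ t2 |fb|d6|e2|1d|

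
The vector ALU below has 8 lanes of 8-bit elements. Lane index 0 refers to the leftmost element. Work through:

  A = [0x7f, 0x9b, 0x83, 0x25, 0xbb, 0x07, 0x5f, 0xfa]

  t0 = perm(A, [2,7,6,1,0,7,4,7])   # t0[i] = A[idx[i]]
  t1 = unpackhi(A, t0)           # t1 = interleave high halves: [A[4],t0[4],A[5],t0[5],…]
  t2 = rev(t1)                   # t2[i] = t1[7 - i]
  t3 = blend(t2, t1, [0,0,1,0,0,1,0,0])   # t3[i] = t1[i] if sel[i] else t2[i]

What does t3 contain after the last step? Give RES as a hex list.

  t0: 83 fa 5f 9b 7f fa bb fa
  t1: bb 7f 07 fa 5f bb fa fa
  t2: fa fa bb 5f fa 07 7f bb
  t3: fa fa 07 5f fa bb 7f bb

RES = [0xfa, 0xfa, 0x07, 0x5f, 0xfa, 0xbb, 0x7f, 0xbb]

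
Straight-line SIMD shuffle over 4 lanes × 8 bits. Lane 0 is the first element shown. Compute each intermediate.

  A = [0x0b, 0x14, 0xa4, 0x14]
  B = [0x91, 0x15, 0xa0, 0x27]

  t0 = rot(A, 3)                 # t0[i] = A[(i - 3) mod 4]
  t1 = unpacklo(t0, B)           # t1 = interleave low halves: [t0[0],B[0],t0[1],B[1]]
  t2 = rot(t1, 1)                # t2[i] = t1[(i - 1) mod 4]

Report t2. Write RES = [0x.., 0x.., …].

RES = [ 0x15  0x14  0x91  0xa4 ]

t0 = [0x14, 0xa4, 0x14, 0x0b]
t1 = [0x14, 0x91, 0xa4, 0x15]
t2 = [0x15, 0x14, 0x91, 0xa4]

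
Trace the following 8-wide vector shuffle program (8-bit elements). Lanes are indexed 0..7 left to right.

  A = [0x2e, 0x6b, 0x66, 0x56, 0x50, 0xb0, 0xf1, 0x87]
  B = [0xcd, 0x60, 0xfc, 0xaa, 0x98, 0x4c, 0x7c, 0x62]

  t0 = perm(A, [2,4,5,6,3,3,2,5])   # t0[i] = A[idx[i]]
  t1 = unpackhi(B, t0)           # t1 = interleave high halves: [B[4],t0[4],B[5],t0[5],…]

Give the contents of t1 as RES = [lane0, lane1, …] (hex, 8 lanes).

RES = [ 0x98  0x56  0x4c  0x56  0x7c  0x66  0x62  0xb0 ]

  t0: 66 50 b0 f1 56 56 66 b0
  t1: 98 56 4c 56 7c 66 62 b0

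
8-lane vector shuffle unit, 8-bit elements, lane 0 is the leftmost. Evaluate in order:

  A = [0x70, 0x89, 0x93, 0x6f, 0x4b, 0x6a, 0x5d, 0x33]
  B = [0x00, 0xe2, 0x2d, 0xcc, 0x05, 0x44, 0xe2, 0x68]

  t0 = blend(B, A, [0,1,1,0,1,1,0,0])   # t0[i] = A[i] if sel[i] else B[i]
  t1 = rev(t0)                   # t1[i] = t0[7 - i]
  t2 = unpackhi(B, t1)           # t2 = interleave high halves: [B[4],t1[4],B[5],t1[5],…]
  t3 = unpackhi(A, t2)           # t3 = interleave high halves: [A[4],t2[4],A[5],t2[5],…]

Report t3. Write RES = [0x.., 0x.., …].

t0 = [0x00, 0x89, 0x93, 0xcc, 0x4b, 0x6a, 0xe2, 0x68]
t1 = [0x68, 0xe2, 0x6a, 0x4b, 0xcc, 0x93, 0x89, 0x00]
t2 = [0x05, 0xcc, 0x44, 0x93, 0xe2, 0x89, 0x68, 0x00]
t3 = [0x4b, 0xe2, 0x6a, 0x89, 0x5d, 0x68, 0x33, 0x00]

RES = [0x4b, 0xe2, 0x6a, 0x89, 0x5d, 0x68, 0x33, 0x00]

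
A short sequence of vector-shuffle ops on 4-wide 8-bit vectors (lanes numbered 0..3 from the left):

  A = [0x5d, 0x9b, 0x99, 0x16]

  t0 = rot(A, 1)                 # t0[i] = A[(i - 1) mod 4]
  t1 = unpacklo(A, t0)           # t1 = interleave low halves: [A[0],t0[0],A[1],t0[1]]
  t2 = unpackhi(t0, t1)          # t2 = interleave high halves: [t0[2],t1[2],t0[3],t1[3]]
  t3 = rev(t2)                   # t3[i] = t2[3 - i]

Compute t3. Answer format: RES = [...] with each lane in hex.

RES = [0x5d, 0x99, 0x9b, 0x9b]

t0 = [0x16, 0x5d, 0x9b, 0x99]
t1 = [0x5d, 0x16, 0x9b, 0x5d]
t2 = [0x9b, 0x9b, 0x99, 0x5d]
t3 = [0x5d, 0x99, 0x9b, 0x9b]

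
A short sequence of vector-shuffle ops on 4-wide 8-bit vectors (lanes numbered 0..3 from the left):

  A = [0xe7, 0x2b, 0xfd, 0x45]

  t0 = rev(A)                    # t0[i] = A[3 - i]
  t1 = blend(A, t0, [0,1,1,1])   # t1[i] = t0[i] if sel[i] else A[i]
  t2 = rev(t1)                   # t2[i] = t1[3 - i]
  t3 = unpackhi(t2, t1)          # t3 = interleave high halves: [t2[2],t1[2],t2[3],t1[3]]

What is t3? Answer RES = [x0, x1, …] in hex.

  t0: 45 fd 2b e7
  t1: e7 fd 2b e7
  t2: e7 2b fd e7
  t3: fd 2b e7 e7

RES = [0xfd, 0x2b, 0xe7, 0xe7]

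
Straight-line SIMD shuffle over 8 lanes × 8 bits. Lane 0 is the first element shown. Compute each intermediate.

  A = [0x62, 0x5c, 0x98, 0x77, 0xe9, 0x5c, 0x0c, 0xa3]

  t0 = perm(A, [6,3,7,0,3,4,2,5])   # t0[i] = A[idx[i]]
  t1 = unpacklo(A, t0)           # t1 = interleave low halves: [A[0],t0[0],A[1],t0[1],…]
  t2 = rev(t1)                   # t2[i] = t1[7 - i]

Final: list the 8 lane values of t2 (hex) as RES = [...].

RES = [ 0x62  0x77  0xa3  0x98  0x77  0x5c  0x0c  0x62 ]

  t0: 0c 77 a3 62 77 e9 98 5c
  t1: 62 0c 5c 77 98 a3 77 62
  t2: 62 77 a3 98 77 5c 0c 62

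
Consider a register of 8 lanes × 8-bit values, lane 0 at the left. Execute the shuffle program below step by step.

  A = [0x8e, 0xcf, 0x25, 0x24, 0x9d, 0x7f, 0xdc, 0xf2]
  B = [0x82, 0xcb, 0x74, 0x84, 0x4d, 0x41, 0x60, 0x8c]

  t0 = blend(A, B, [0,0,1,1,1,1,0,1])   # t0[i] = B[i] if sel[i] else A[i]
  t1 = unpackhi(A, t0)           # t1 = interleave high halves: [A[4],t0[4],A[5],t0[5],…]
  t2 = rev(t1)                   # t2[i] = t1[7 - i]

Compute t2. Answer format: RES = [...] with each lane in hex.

RES = [0x8c, 0xf2, 0xdc, 0xdc, 0x41, 0x7f, 0x4d, 0x9d]

→ t0 |8e|cf|74|84|4d|41|dc|8c|
→ t1 |9d|4d|7f|41|dc|dc|f2|8c|
→ t2 |8c|f2|dc|dc|41|7f|4d|9d|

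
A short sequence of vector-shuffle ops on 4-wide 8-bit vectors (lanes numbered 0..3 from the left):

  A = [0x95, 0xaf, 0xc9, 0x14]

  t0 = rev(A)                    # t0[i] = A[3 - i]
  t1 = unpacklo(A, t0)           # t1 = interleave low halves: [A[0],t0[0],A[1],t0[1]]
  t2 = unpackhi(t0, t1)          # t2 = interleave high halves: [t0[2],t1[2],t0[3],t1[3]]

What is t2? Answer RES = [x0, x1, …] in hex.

RES = [0xaf, 0xaf, 0x95, 0xc9]

  t0: 14 c9 af 95
  t1: 95 14 af c9
  t2: af af 95 c9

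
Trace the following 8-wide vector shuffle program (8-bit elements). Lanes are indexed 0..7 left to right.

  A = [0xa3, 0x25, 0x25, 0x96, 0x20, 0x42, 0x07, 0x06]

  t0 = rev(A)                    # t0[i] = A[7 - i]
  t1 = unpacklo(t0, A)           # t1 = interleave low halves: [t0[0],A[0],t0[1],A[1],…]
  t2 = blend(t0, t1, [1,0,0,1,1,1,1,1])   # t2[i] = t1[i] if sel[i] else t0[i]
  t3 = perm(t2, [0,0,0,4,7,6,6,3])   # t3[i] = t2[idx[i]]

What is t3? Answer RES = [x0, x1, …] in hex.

→ t0 |06|07|42|20|96|25|25|a3|
→ t1 |06|a3|07|25|42|25|20|96|
→ t2 |06|07|42|25|42|25|20|96|
→ t3 |06|06|06|42|96|20|20|25|

RES = [ 0x06  0x06  0x06  0x42  0x96  0x20  0x20  0x25 ]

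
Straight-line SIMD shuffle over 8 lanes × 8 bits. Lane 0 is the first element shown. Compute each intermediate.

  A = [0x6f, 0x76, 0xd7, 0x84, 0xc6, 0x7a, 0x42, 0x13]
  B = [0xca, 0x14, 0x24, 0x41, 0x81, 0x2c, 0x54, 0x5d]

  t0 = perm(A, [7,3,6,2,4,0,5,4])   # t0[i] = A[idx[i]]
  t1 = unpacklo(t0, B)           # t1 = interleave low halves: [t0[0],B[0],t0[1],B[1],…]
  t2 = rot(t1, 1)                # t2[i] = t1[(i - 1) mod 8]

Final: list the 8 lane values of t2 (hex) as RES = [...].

RES = [0x41, 0x13, 0xca, 0x84, 0x14, 0x42, 0x24, 0xd7]

→ t0 |13|84|42|d7|c6|6f|7a|c6|
→ t1 |13|ca|84|14|42|24|d7|41|
→ t2 |41|13|ca|84|14|42|24|d7|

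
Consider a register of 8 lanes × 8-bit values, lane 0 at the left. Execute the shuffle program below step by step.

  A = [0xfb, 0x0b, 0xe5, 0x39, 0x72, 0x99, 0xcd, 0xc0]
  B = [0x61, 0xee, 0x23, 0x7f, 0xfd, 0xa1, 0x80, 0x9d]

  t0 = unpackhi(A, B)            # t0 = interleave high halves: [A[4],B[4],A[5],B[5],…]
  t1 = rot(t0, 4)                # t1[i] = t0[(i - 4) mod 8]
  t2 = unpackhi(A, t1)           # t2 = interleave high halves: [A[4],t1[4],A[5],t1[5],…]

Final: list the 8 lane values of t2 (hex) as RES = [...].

RES = [0x72, 0x72, 0x99, 0xfd, 0xcd, 0x99, 0xc0, 0xa1]

→ t0 |72|fd|99|a1|cd|80|c0|9d|
→ t1 |cd|80|c0|9d|72|fd|99|a1|
→ t2 |72|72|99|fd|cd|99|c0|a1|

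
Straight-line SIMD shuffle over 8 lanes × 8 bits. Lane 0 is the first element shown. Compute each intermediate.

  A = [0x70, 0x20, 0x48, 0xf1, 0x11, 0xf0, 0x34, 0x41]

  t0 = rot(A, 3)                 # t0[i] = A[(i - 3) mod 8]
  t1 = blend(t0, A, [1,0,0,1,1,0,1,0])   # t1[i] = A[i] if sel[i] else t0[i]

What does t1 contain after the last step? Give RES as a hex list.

RES = [ 0x70  0x34  0x41  0xf1  0x11  0x48  0x34  0x11 ]

t0 = [0xf0, 0x34, 0x41, 0x70, 0x20, 0x48, 0xf1, 0x11]
t1 = [0x70, 0x34, 0x41, 0xf1, 0x11, 0x48, 0x34, 0x11]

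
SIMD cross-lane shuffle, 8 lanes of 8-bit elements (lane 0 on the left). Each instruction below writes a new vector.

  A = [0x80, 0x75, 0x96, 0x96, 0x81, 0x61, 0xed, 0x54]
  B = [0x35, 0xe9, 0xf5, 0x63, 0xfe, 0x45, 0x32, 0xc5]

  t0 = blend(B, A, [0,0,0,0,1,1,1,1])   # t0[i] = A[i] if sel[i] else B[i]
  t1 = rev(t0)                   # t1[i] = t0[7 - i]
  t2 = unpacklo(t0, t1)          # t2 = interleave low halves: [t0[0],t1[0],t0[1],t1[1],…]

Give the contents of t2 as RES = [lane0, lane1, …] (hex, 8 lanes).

RES = [ 0x35  0x54  0xe9  0xed  0xf5  0x61  0x63  0x81 ]

  t0: 35 e9 f5 63 81 61 ed 54
  t1: 54 ed 61 81 63 f5 e9 35
  t2: 35 54 e9 ed f5 61 63 81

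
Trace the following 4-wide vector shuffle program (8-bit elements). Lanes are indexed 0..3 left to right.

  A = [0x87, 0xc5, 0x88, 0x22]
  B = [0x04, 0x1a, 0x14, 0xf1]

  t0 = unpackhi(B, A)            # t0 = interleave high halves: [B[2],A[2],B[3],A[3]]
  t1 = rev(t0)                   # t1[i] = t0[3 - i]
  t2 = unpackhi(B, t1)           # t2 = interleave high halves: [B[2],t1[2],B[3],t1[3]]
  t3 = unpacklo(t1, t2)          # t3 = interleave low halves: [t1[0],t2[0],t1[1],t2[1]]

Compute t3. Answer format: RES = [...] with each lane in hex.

t0 = [0x14, 0x88, 0xf1, 0x22]
t1 = [0x22, 0xf1, 0x88, 0x14]
t2 = [0x14, 0x88, 0xf1, 0x14]
t3 = [0x22, 0x14, 0xf1, 0x88]

RES = [0x22, 0x14, 0xf1, 0x88]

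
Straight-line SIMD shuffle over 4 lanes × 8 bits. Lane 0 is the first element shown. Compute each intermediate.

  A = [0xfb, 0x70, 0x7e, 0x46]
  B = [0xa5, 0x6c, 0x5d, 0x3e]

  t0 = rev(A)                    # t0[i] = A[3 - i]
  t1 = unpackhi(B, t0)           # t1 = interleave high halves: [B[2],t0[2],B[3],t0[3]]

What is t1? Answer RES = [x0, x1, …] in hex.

t0 = [0x46, 0x7e, 0x70, 0xfb]
t1 = [0x5d, 0x70, 0x3e, 0xfb]

RES = [ 0x5d  0x70  0x3e  0xfb ]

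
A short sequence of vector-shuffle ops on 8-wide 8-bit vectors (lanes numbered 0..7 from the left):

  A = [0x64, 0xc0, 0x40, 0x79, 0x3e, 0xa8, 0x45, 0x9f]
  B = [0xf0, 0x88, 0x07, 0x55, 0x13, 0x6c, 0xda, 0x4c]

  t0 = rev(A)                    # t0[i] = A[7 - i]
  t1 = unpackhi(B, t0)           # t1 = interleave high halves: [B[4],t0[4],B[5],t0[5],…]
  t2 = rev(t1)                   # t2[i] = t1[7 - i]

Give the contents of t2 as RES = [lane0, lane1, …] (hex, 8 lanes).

t0 = [0x9f, 0x45, 0xa8, 0x3e, 0x79, 0x40, 0xc0, 0x64]
t1 = [0x13, 0x79, 0x6c, 0x40, 0xda, 0xc0, 0x4c, 0x64]
t2 = [0x64, 0x4c, 0xc0, 0xda, 0x40, 0x6c, 0x79, 0x13]

RES = [0x64, 0x4c, 0xc0, 0xda, 0x40, 0x6c, 0x79, 0x13]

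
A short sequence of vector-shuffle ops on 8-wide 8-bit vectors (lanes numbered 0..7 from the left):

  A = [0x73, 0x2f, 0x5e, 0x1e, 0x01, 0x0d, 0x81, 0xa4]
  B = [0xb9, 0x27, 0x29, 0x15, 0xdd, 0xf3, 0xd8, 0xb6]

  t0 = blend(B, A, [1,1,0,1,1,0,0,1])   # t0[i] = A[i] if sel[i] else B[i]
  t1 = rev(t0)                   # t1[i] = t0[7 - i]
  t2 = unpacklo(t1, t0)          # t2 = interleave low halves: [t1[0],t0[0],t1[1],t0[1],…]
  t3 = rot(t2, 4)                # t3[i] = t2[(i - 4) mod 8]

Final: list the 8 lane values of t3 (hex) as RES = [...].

t0 = [0x73, 0x2f, 0x29, 0x1e, 0x01, 0xf3, 0xd8, 0xa4]
t1 = [0xa4, 0xd8, 0xf3, 0x01, 0x1e, 0x29, 0x2f, 0x73]
t2 = [0xa4, 0x73, 0xd8, 0x2f, 0xf3, 0x29, 0x01, 0x1e]
t3 = [0xf3, 0x29, 0x01, 0x1e, 0xa4, 0x73, 0xd8, 0x2f]

RES = [ 0xf3  0x29  0x01  0x1e  0xa4  0x73  0xd8  0x2f ]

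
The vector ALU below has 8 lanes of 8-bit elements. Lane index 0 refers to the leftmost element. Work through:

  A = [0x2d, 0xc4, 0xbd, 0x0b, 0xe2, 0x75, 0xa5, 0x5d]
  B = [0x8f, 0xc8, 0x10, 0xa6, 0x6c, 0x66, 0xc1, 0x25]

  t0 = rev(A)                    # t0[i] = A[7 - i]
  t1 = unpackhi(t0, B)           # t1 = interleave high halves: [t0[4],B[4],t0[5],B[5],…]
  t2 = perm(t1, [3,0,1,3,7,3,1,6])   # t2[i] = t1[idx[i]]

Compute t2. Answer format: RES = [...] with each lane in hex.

RES = [ 0x66  0x0b  0x6c  0x66  0x25  0x66  0x6c  0x2d ]

→ t0 |5d|a5|75|e2|0b|bd|c4|2d|
→ t1 |0b|6c|bd|66|c4|c1|2d|25|
→ t2 |66|0b|6c|66|25|66|6c|2d|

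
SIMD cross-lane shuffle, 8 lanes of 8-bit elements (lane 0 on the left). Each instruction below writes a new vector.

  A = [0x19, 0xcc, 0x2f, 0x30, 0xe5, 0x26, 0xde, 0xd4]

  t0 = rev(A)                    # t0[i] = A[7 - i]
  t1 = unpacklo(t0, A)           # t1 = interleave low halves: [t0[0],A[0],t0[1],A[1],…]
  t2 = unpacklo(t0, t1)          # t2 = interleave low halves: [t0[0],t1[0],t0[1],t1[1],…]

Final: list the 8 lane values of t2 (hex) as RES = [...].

t0 = [0xd4, 0xde, 0x26, 0xe5, 0x30, 0x2f, 0xcc, 0x19]
t1 = [0xd4, 0x19, 0xde, 0xcc, 0x26, 0x2f, 0xe5, 0x30]
t2 = [0xd4, 0xd4, 0xde, 0x19, 0x26, 0xde, 0xe5, 0xcc]

RES = [ 0xd4  0xd4  0xde  0x19  0x26  0xde  0xe5  0xcc ]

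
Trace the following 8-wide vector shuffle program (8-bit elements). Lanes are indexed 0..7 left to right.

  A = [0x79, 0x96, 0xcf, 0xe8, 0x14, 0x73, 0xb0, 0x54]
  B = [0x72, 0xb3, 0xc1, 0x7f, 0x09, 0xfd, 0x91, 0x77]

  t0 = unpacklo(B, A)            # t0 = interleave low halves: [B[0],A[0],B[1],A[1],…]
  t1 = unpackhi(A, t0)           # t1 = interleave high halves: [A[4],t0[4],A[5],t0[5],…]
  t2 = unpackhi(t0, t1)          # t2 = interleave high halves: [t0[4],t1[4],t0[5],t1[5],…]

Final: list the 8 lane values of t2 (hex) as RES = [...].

→ t0 |72|79|b3|96|c1|cf|7f|e8|
→ t1 |14|c1|73|cf|b0|7f|54|e8|
→ t2 |c1|b0|cf|7f|7f|54|e8|e8|

RES = [0xc1, 0xb0, 0xcf, 0x7f, 0x7f, 0x54, 0xe8, 0xe8]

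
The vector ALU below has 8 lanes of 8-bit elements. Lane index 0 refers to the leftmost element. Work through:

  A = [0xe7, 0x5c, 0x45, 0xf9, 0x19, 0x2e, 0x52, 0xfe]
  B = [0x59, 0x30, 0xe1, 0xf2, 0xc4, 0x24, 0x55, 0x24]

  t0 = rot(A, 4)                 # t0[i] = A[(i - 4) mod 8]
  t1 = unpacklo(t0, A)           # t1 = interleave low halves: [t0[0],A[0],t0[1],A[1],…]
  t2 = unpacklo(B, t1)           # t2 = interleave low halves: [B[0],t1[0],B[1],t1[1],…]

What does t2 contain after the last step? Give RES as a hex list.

RES = [0x59, 0x19, 0x30, 0xe7, 0xe1, 0x2e, 0xf2, 0x5c]

→ t0 |19|2e|52|fe|e7|5c|45|f9|
→ t1 |19|e7|2e|5c|52|45|fe|f9|
→ t2 |59|19|30|e7|e1|2e|f2|5c|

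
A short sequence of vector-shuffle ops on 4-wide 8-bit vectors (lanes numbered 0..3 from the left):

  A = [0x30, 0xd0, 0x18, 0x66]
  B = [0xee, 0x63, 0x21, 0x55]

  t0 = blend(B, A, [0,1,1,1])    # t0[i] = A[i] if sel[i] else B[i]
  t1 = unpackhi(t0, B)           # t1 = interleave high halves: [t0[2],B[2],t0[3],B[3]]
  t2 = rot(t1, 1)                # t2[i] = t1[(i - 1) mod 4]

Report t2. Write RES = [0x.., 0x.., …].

RES = [ 0x55  0x18  0x21  0x66 ]

t0 = [0xee, 0xd0, 0x18, 0x66]
t1 = [0x18, 0x21, 0x66, 0x55]
t2 = [0x55, 0x18, 0x21, 0x66]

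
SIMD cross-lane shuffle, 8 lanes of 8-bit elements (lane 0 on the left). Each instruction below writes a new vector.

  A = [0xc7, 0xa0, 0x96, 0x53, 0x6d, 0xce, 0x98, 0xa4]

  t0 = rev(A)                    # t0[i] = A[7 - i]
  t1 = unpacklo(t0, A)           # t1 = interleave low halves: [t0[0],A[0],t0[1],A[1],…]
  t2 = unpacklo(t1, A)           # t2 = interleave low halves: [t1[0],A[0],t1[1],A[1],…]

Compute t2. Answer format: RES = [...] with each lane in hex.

  t0: a4 98 ce 6d 53 96 a0 c7
  t1: a4 c7 98 a0 ce 96 6d 53
  t2: a4 c7 c7 a0 98 96 a0 53

RES = [0xa4, 0xc7, 0xc7, 0xa0, 0x98, 0x96, 0xa0, 0x53]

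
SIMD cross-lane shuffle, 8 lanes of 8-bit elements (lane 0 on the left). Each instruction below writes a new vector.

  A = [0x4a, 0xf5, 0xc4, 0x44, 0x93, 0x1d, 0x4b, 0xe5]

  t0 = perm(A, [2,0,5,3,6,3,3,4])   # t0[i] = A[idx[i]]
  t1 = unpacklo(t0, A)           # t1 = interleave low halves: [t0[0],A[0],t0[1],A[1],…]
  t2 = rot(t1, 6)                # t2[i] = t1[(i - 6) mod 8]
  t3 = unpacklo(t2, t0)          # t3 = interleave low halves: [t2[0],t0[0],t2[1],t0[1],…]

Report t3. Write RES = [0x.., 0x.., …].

→ t0 |c4|4a|1d|44|4b|44|44|93|
→ t1 |c4|4a|4a|f5|1d|c4|44|44|
→ t2 |4a|f5|1d|c4|44|44|c4|4a|
→ t3 |4a|c4|f5|4a|1d|1d|c4|44|

RES = [ 0x4a  0xc4  0xf5  0x4a  0x1d  0x1d  0xc4  0x44 ]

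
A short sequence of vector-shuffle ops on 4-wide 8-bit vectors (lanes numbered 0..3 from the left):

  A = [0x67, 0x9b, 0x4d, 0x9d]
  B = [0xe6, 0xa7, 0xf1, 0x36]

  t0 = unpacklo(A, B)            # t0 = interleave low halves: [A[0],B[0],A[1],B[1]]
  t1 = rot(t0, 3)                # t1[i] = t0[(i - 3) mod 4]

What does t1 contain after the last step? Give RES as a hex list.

RES = [ 0xe6  0x9b  0xa7  0x67 ]

→ t0 |67|e6|9b|a7|
→ t1 |e6|9b|a7|67|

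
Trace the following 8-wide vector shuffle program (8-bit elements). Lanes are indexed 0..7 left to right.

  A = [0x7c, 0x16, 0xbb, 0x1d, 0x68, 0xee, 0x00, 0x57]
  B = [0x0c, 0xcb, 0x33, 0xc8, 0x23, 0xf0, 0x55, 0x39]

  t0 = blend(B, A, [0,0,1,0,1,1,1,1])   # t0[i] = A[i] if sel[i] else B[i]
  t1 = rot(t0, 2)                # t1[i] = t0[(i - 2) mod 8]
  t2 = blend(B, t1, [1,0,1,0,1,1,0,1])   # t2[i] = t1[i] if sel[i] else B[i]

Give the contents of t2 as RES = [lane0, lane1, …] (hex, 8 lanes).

RES = [0x00, 0xcb, 0x0c, 0xc8, 0xbb, 0xc8, 0x55, 0xee]

  t0: 0c cb bb c8 68 ee 00 57
  t1: 00 57 0c cb bb c8 68 ee
  t2: 00 cb 0c c8 bb c8 55 ee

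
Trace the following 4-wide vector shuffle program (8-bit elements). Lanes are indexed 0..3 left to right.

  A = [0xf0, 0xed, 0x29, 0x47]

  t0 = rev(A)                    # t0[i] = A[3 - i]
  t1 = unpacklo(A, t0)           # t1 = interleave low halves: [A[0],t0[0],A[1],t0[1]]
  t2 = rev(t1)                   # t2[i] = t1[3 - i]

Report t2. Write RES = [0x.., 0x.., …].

RES = [0x29, 0xed, 0x47, 0xf0]

→ t0 |47|29|ed|f0|
→ t1 |f0|47|ed|29|
→ t2 |29|ed|47|f0|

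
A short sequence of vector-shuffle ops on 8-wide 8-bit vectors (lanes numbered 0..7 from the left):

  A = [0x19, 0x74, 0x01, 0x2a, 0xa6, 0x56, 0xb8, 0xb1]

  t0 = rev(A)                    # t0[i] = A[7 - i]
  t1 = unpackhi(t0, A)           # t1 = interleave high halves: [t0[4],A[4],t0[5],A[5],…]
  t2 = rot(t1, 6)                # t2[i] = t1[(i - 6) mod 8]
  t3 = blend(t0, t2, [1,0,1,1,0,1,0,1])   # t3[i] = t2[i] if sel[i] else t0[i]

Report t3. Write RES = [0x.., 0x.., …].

→ t0 |b1|b8|56|a6|2a|01|74|19|
→ t1 |2a|a6|01|56|74|b8|19|b1|
→ t2 |01|56|74|b8|19|b1|2a|a6|
→ t3 |01|b8|74|b8|2a|b1|74|a6|

RES = [ 0x01  0xb8  0x74  0xb8  0x2a  0xb1  0x74  0xa6 ]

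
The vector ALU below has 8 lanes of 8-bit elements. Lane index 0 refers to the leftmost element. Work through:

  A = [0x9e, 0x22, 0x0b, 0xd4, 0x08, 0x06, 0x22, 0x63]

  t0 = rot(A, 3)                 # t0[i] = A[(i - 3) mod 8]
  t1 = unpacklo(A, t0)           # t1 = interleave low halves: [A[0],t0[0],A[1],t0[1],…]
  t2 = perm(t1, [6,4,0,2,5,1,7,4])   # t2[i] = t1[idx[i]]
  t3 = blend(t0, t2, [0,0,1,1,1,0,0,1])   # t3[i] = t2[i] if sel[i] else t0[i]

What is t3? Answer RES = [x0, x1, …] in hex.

  t0: 06 22 63 9e 22 0b d4 08
  t1: 9e 06 22 22 0b 63 d4 9e
  t2: d4 0b 9e 22 63 06 9e 0b
  t3: 06 22 9e 22 63 0b d4 0b

RES = [0x06, 0x22, 0x9e, 0x22, 0x63, 0x0b, 0xd4, 0x0b]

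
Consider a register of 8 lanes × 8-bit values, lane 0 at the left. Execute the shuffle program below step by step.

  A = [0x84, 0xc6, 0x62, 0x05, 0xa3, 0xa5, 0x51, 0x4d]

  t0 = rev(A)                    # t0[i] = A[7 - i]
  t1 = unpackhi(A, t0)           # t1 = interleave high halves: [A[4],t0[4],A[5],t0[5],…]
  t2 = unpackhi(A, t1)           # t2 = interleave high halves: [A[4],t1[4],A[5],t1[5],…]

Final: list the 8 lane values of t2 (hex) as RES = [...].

t0 = [0x4d, 0x51, 0xa5, 0xa3, 0x05, 0x62, 0xc6, 0x84]
t1 = [0xa3, 0x05, 0xa5, 0x62, 0x51, 0xc6, 0x4d, 0x84]
t2 = [0xa3, 0x51, 0xa5, 0xc6, 0x51, 0x4d, 0x4d, 0x84]

RES = [0xa3, 0x51, 0xa5, 0xc6, 0x51, 0x4d, 0x4d, 0x84]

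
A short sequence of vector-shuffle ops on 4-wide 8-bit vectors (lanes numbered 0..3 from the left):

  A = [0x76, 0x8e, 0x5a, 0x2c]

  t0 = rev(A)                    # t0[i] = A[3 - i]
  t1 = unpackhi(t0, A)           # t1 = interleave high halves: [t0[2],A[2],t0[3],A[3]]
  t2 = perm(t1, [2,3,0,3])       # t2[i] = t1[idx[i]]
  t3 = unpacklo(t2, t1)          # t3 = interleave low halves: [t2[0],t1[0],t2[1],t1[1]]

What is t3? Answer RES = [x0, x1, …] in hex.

t0 = [0x2c, 0x5a, 0x8e, 0x76]
t1 = [0x8e, 0x5a, 0x76, 0x2c]
t2 = [0x76, 0x2c, 0x8e, 0x2c]
t3 = [0x76, 0x8e, 0x2c, 0x5a]

RES = [ 0x76  0x8e  0x2c  0x5a ]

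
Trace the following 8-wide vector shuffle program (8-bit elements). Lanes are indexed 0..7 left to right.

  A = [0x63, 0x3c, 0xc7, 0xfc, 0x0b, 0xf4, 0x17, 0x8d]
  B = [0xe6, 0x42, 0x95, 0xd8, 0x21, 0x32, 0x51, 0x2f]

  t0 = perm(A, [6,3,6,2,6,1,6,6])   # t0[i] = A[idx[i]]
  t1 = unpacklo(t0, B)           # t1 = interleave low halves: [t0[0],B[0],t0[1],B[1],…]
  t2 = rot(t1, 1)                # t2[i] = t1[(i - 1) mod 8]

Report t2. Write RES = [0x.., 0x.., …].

t0 = [0x17, 0xfc, 0x17, 0xc7, 0x17, 0x3c, 0x17, 0x17]
t1 = [0x17, 0xe6, 0xfc, 0x42, 0x17, 0x95, 0xc7, 0xd8]
t2 = [0xd8, 0x17, 0xe6, 0xfc, 0x42, 0x17, 0x95, 0xc7]

RES = [0xd8, 0x17, 0xe6, 0xfc, 0x42, 0x17, 0x95, 0xc7]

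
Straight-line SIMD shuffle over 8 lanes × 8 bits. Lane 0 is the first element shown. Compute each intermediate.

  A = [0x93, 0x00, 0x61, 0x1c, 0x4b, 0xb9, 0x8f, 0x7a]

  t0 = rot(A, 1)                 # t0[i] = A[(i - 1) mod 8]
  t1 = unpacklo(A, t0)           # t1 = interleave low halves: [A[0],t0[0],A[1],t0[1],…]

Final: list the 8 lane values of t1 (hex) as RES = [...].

RES = [ 0x93  0x7a  0x00  0x93  0x61  0x00  0x1c  0x61 ]

  t0: 7a 93 00 61 1c 4b b9 8f
  t1: 93 7a 00 93 61 00 1c 61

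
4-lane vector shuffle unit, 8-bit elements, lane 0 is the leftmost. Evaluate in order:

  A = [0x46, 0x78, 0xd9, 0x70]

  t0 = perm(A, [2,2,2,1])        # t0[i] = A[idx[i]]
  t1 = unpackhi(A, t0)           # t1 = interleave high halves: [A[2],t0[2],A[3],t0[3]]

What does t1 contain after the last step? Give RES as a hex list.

t0 = [0xd9, 0xd9, 0xd9, 0x78]
t1 = [0xd9, 0xd9, 0x70, 0x78]

RES = [0xd9, 0xd9, 0x70, 0x78]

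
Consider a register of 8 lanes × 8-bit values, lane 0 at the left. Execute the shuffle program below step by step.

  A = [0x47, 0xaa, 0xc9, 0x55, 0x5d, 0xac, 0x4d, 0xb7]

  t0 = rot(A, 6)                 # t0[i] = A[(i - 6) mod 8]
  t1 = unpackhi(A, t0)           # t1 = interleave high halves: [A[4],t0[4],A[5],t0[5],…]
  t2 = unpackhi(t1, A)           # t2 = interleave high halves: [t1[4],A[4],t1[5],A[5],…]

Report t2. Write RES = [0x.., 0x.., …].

RES = [0x4d, 0x5d, 0x47, 0xac, 0xb7, 0x4d, 0xaa, 0xb7]

t0 = [0xc9, 0x55, 0x5d, 0xac, 0x4d, 0xb7, 0x47, 0xaa]
t1 = [0x5d, 0x4d, 0xac, 0xb7, 0x4d, 0x47, 0xb7, 0xaa]
t2 = [0x4d, 0x5d, 0x47, 0xac, 0xb7, 0x4d, 0xaa, 0xb7]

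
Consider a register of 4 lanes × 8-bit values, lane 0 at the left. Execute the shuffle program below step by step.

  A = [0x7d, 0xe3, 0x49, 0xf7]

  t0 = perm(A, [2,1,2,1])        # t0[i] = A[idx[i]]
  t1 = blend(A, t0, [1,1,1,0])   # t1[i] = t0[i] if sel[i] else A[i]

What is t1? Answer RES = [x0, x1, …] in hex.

RES = [0x49, 0xe3, 0x49, 0xf7]

  t0: 49 e3 49 e3
  t1: 49 e3 49 f7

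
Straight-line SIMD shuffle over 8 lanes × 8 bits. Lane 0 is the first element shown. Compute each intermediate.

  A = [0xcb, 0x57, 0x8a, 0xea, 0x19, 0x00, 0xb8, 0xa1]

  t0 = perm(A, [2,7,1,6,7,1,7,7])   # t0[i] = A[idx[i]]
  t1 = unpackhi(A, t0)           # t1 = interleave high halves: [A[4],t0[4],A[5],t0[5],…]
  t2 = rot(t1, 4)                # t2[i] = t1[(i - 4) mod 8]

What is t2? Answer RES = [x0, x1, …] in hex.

RES = [ 0xb8  0xa1  0xa1  0xa1  0x19  0xa1  0x00  0x57 ]

  t0: 8a a1 57 b8 a1 57 a1 a1
  t1: 19 a1 00 57 b8 a1 a1 a1
  t2: b8 a1 a1 a1 19 a1 00 57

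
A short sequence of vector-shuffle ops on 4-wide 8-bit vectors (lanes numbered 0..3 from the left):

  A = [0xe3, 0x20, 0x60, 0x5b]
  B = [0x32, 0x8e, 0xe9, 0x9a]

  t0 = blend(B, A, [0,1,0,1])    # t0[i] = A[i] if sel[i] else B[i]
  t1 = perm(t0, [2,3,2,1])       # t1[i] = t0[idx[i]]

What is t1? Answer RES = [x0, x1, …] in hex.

RES = [ 0xe9  0x5b  0xe9  0x20 ]

t0 = [0x32, 0x20, 0xe9, 0x5b]
t1 = [0xe9, 0x5b, 0xe9, 0x20]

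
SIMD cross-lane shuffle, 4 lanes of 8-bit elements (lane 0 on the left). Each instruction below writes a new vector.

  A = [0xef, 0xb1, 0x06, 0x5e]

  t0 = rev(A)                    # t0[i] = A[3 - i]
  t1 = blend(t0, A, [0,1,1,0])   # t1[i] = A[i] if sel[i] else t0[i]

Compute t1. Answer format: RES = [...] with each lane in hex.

→ t0 |5e|06|b1|ef|
→ t1 |5e|b1|06|ef|

RES = [0x5e, 0xb1, 0x06, 0xef]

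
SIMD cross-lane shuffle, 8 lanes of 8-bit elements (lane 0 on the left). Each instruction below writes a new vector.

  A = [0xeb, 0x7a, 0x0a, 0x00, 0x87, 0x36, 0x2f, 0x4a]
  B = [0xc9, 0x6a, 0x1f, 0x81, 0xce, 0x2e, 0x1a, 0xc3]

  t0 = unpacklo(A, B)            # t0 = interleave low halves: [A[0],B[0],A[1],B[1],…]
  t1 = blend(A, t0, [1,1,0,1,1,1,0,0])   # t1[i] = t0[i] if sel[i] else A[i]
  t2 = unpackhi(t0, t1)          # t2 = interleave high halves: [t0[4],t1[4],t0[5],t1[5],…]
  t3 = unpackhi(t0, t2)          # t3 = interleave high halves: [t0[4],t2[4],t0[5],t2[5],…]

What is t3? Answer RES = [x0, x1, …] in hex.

RES = [ 0x0a  0x00  0x1f  0x2f  0x00  0x81  0x81  0x4a ]

t0 = [0xeb, 0xc9, 0x7a, 0x6a, 0x0a, 0x1f, 0x00, 0x81]
t1 = [0xeb, 0xc9, 0x0a, 0x6a, 0x0a, 0x1f, 0x2f, 0x4a]
t2 = [0x0a, 0x0a, 0x1f, 0x1f, 0x00, 0x2f, 0x81, 0x4a]
t3 = [0x0a, 0x00, 0x1f, 0x2f, 0x00, 0x81, 0x81, 0x4a]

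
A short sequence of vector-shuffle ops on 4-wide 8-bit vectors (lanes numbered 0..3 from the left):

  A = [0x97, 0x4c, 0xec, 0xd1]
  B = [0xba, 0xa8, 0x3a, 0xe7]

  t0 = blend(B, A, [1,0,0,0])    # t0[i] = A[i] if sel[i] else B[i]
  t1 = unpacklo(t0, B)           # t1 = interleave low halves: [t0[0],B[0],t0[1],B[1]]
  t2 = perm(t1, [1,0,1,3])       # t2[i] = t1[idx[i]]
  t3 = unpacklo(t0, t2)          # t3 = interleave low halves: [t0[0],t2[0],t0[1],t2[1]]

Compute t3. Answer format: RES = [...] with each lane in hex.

RES = [ 0x97  0xba  0xa8  0x97 ]

t0 = [0x97, 0xa8, 0x3a, 0xe7]
t1 = [0x97, 0xba, 0xa8, 0xa8]
t2 = [0xba, 0x97, 0xba, 0xa8]
t3 = [0x97, 0xba, 0xa8, 0x97]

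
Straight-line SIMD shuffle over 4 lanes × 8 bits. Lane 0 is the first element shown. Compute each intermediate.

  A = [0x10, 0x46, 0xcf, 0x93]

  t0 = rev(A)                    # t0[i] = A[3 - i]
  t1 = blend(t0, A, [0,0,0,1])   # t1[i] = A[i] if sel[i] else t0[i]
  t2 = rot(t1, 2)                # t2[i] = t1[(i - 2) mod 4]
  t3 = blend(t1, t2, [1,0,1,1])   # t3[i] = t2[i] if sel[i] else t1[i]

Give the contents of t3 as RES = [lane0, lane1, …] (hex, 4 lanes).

  t0: 93 cf 46 10
  t1: 93 cf 46 93
  t2: 46 93 93 cf
  t3: 46 cf 93 cf

RES = [0x46, 0xcf, 0x93, 0xcf]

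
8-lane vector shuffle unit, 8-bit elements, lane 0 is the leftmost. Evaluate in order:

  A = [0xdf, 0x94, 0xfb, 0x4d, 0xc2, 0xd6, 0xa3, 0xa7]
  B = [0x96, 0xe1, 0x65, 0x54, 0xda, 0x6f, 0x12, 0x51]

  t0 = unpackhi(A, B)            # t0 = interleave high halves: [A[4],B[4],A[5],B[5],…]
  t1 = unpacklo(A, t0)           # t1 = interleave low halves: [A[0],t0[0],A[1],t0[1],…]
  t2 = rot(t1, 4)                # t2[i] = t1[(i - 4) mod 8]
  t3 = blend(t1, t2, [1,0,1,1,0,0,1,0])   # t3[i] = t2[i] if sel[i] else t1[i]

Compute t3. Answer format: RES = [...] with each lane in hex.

t0 = [0xc2, 0xda, 0xd6, 0x6f, 0xa3, 0x12, 0xa7, 0x51]
t1 = [0xdf, 0xc2, 0x94, 0xda, 0xfb, 0xd6, 0x4d, 0x6f]
t2 = [0xfb, 0xd6, 0x4d, 0x6f, 0xdf, 0xc2, 0x94, 0xda]
t3 = [0xfb, 0xc2, 0x4d, 0x6f, 0xfb, 0xd6, 0x94, 0x6f]

RES = [ 0xfb  0xc2  0x4d  0x6f  0xfb  0xd6  0x94  0x6f ]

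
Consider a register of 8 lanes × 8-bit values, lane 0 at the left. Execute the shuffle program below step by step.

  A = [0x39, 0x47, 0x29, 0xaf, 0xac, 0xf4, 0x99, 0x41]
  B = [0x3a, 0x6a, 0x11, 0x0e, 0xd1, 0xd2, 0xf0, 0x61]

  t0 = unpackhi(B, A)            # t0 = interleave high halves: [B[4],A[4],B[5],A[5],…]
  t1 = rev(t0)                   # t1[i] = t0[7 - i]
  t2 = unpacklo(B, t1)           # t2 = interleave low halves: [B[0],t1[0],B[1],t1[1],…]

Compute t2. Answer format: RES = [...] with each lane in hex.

RES = [0x3a, 0x41, 0x6a, 0x61, 0x11, 0x99, 0x0e, 0xf0]

t0 = [0xd1, 0xac, 0xd2, 0xf4, 0xf0, 0x99, 0x61, 0x41]
t1 = [0x41, 0x61, 0x99, 0xf0, 0xf4, 0xd2, 0xac, 0xd1]
t2 = [0x3a, 0x41, 0x6a, 0x61, 0x11, 0x99, 0x0e, 0xf0]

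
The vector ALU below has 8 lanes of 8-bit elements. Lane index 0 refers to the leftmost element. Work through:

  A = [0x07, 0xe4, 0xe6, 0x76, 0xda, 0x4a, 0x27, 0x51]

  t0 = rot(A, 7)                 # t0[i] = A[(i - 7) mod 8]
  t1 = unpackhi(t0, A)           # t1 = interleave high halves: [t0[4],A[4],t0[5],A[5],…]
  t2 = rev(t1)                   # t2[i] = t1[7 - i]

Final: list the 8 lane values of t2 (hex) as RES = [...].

  t0: e4 e6 76 da 4a 27 51 07
  t1: 4a da 27 4a 51 27 07 51
  t2: 51 07 27 51 4a 27 da 4a

RES = [ 0x51  0x07  0x27  0x51  0x4a  0x27  0xda  0x4a ]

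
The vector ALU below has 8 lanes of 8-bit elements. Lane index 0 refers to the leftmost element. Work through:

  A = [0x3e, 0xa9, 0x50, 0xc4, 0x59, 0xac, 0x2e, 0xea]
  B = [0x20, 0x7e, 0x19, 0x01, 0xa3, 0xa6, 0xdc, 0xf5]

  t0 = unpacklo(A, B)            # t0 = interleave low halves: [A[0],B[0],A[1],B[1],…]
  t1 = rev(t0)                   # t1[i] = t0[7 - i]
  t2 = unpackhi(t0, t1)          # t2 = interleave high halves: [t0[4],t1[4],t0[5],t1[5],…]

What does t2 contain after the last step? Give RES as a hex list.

t0 = [0x3e, 0x20, 0xa9, 0x7e, 0x50, 0x19, 0xc4, 0x01]
t1 = [0x01, 0xc4, 0x19, 0x50, 0x7e, 0xa9, 0x20, 0x3e]
t2 = [0x50, 0x7e, 0x19, 0xa9, 0xc4, 0x20, 0x01, 0x3e]

RES = [ 0x50  0x7e  0x19  0xa9  0xc4  0x20  0x01  0x3e ]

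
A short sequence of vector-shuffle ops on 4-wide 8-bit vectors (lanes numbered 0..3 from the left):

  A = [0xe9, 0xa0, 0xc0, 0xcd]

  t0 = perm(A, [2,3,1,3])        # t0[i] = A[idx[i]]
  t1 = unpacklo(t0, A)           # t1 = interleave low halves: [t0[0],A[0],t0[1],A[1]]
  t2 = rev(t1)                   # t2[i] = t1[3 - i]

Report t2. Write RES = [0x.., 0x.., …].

  t0: c0 cd a0 cd
  t1: c0 e9 cd a0
  t2: a0 cd e9 c0

RES = [ 0xa0  0xcd  0xe9  0xc0 ]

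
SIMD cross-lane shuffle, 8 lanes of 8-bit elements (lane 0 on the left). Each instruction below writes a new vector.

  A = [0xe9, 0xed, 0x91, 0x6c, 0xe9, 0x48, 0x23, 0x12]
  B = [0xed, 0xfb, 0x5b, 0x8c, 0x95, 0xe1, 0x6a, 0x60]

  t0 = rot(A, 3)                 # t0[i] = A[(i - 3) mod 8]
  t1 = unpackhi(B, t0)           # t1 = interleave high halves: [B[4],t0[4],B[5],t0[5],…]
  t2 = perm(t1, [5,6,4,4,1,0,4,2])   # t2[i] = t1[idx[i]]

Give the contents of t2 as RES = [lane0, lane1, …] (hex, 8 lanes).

RES = [0x6c, 0x60, 0x6a, 0x6a, 0xed, 0x95, 0x6a, 0xe1]

t0 = [0x48, 0x23, 0x12, 0xe9, 0xed, 0x91, 0x6c, 0xe9]
t1 = [0x95, 0xed, 0xe1, 0x91, 0x6a, 0x6c, 0x60, 0xe9]
t2 = [0x6c, 0x60, 0x6a, 0x6a, 0xed, 0x95, 0x6a, 0xe1]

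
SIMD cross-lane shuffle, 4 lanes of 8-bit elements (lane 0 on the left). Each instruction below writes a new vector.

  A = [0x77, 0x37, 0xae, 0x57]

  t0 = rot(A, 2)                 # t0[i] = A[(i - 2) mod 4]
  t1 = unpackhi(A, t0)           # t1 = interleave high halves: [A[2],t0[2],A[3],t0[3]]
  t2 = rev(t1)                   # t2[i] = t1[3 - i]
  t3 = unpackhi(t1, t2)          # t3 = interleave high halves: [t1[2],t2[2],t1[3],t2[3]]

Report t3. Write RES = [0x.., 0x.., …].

RES = [ 0x57  0x77  0x37  0xae ]

→ t0 |ae|57|77|37|
→ t1 |ae|77|57|37|
→ t2 |37|57|77|ae|
→ t3 |57|77|37|ae|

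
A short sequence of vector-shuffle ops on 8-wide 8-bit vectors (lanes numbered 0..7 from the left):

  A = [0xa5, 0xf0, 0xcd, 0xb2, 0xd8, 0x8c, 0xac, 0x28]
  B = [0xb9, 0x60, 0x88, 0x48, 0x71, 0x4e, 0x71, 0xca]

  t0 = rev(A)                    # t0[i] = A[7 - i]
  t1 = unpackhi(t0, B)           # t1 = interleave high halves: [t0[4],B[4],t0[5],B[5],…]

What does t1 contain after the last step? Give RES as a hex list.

→ t0 |28|ac|8c|d8|b2|cd|f0|a5|
→ t1 |b2|71|cd|4e|f0|71|a5|ca|

RES = [ 0xb2  0x71  0xcd  0x4e  0xf0  0x71  0xa5  0xca ]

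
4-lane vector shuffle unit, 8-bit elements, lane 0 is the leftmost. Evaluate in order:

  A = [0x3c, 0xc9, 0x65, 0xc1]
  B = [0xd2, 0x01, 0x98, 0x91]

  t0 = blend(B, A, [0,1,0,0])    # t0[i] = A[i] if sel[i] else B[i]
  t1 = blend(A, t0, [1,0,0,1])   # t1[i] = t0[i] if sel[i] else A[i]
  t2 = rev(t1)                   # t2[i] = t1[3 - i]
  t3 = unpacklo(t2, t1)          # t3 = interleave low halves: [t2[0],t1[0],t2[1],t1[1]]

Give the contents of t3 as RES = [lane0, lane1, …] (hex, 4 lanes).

RES = [0x91, 0xd2, 0x65, 0xc9]

→ t0 |d2|c9|98|91|
→ t1 |d2|c9|65|91|
→ t2 |91|65|c9|d2|
→ t3 |91|d2|65|c9|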